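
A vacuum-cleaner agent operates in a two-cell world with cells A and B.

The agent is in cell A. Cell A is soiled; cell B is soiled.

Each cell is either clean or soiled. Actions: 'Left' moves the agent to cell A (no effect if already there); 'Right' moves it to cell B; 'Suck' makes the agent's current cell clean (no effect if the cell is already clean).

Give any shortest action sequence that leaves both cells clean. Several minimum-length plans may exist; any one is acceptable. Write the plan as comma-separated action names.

Suck, Right, Suck

Suck (#1): (A; A:clean, B:soiled)
Right (#2): (B; A:clean, B:soiled)
Suck (#3): (B; A:clean, B:clean)
min 3: Suck A + move + Suck B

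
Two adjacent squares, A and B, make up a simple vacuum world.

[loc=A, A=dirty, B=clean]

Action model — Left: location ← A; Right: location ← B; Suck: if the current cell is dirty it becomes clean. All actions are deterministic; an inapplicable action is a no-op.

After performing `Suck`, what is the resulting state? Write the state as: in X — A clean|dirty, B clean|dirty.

start: in A — A dirty, B clean
1. Suck → in A — A clean, B clean

in A — A clean, B clean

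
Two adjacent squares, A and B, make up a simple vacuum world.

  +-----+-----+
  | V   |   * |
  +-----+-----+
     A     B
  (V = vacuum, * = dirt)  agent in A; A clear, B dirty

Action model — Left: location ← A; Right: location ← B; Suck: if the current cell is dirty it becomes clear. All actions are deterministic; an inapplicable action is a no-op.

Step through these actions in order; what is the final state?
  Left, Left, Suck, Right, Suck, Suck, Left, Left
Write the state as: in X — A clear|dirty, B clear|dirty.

t=1 Left ⇒ in A — A clear, B dirty
t=2 Left ⇒ in A — A clear, B dirty
t=3 Suck ⇒ in A — A clear, B dirty
t=4 Right ⇒ in B — A clear, B dirty
t=5 Suck ⇒ in B — A clear, B clear
t=6 Suck ⇒ in B — A clear, B clear
t=7 Left ⇒ in A — A clear, B clear
t=8 Left ⇒ in A — A clear, B clear

in A — A clear, B clear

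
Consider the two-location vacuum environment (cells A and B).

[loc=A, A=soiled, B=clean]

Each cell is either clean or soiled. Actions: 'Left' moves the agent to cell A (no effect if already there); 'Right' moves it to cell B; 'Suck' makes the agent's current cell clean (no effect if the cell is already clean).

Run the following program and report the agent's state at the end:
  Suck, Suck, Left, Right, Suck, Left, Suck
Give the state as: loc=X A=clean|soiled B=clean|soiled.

loc=A A=clean B=clean

1. Suck → loc=A A=clean B=clean
2. Suck → loc=A A=clean B=clean
3. Left → loc=A A=clean B=clean
4. Right → loc=B A=clean B=clean
5. Suck → loc=B A=clean B=clean
6. Left → loc=A A=clean B=clean
7. Suck → loc=A A=clean B=clean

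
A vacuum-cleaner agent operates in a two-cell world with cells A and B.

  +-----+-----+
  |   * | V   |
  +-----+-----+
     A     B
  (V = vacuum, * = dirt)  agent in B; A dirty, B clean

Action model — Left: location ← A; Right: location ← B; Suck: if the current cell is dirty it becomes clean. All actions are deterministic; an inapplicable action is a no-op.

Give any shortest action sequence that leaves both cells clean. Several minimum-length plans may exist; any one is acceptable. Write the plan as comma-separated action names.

step 1/2 (Left): <A|dirty|clean>
step 2/2 (Suck): <A|clean|clean>
min 2: go A then Suck

Left, Suck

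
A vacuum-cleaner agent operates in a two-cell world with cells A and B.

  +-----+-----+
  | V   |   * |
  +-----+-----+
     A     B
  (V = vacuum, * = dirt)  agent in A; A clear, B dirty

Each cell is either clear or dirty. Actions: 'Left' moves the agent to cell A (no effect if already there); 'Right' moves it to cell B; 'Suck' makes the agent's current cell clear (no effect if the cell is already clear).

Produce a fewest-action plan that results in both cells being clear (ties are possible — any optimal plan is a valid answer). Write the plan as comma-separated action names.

step 1/2 (Right): (B; A:clear, B:dirty)
step 2/2 (Suck): (B; A:clear, B:clear)
min 2: go B then Suck

Right, Suck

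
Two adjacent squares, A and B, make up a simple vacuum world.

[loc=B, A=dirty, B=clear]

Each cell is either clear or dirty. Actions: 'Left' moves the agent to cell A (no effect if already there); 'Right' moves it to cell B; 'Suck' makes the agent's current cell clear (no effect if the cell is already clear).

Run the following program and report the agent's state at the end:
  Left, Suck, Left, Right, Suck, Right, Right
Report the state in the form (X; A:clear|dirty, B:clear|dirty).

(B; A:clear, B:clear)

1. Left → (A; A:dirty, B:clear)
2. Suck → (A; A:clear, B:clear)
3. Left → (A; A:clear, B:clear)
4. Right → (B; A:clear, B:clear)
5. Suck → (B; A:clear, B:clear)
6. Right → (B; A:clear, B:clear)
7. Right → (B; A:clear, B:clear)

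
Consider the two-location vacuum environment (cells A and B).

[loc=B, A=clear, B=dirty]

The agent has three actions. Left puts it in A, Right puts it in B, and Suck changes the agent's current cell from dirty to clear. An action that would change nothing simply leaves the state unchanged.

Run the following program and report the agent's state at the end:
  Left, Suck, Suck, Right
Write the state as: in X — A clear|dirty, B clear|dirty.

[1] after Left: in A — A clear, B dirty
[2] after Suck: in A — A clear, B dirty
[3] after Suck: in A — A clear, B dirty
[4] after Right: in B — A clear, B dirty

in B — A clear, B dirty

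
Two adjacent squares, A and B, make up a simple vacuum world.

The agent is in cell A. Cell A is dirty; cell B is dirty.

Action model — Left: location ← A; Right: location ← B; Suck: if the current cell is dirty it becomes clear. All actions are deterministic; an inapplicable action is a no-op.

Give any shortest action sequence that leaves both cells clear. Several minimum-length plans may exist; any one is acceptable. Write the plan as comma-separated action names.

Suck (#1): <A|clear|dirty>
Right (#2): <B|clear|dirty>
Suck (#3): <B|clear|clear>
min 3: Suck A + move + Suck B

Suck, Right, Suck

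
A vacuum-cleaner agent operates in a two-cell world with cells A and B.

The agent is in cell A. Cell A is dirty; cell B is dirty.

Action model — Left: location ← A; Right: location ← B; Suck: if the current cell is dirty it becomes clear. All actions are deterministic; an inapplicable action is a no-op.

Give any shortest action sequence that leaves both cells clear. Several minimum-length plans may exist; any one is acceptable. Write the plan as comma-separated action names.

t=1 Suck ⇒ (A; A:clear, B:dirty)
t=2 Right ⇒ (B; A:clear, B:dirty)
t=3 Suck ⇒ (B; A:clear, B:clear)
min 3: Suck A + move + Suck B

Suck, Right, Suck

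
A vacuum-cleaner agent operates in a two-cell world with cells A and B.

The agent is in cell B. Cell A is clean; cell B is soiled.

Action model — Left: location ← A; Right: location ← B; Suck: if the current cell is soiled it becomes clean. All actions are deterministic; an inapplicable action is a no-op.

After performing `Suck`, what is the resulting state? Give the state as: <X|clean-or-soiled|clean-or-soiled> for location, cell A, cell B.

start: <B|clean|soiled>
1) do Suck; now <B|clean|clean>

<B|clean|clean>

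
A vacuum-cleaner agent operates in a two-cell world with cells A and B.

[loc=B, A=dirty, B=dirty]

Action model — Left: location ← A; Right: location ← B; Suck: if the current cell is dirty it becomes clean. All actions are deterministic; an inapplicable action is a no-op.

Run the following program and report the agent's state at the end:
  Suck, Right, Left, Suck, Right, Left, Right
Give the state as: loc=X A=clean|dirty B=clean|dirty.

loc=B A=clean B=clean

step 1/7 (Suck): loc=B A=dirty B=clean
step 2/7 (Right): loc=B A=dirty B=clean
step 3/7 (Left): loc=A A=dirty B=clean
step 4/7 (Suck): loc=A A=clean B=clean
step 5/7 (Right): loc=B A=clean B=clean
step 6/7 (Left): loc=A A=clean B=clean
step 7/7 (Right): loc=B A=clean B=clean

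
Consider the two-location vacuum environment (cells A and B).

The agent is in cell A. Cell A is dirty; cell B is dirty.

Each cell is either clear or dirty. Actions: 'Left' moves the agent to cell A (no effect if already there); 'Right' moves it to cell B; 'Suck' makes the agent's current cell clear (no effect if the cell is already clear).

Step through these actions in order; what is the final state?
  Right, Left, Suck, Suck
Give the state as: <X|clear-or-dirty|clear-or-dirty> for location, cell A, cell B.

<A|clear|dirty>

Right (#1): <B|dirty|dirty>
Left (#2): <A|dirty|dirty>
Suck (#3): <A|clear|dirty>
Suck (#4): <A|clear|dirty>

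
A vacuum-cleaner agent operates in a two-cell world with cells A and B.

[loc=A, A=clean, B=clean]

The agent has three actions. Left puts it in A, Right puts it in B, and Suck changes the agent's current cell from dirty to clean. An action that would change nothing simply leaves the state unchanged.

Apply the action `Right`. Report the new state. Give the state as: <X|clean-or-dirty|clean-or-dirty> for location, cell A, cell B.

start: <A|clean|clean>
1) do Right; now <B|clean|clean>

<B|clean|clean>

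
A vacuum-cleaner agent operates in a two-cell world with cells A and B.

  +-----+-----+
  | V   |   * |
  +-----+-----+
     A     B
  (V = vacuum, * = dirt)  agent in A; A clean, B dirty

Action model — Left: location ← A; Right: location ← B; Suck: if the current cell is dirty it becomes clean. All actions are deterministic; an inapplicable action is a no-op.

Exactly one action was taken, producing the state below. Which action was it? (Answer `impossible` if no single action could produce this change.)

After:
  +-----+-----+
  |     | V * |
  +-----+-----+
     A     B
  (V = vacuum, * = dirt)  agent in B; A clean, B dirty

try  Left: (A; A:clean, B:dirty)
try Right: (B; A:clean, B:dirty)  ← match
try  Suck: (A; A:clean, B:dirty)

Right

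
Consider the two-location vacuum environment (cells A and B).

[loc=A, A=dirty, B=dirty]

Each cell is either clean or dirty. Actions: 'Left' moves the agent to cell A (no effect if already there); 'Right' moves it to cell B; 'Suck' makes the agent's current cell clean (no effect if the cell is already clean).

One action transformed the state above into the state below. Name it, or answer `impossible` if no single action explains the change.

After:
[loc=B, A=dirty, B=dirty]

Right

try  Left: loc=A A=dirty B=dirty
try Right: loc=B A=dirty B=dirty  ← match
try  Suck: loc=A A=clean B=dirty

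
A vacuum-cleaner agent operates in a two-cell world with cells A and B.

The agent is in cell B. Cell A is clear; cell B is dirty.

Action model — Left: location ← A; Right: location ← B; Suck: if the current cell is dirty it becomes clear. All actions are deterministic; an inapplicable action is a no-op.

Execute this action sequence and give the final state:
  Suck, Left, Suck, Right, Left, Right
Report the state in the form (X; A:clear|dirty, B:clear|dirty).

t=1 Suck ⇒ (B; A:clear, B:clear)
t=2 Left ⇒ (A; A:clear, B:clear)
t=3 Suck ⇒ (A; A:clear, B:clear)
t=4 Right ⇒ (B; A:clear, B:clear)
t=5 Left ⇒ (A; A:clear, B:clear)
t=6 Right ⇒ (B; A:clear, B:clear)

(B; A:clear, B:clear)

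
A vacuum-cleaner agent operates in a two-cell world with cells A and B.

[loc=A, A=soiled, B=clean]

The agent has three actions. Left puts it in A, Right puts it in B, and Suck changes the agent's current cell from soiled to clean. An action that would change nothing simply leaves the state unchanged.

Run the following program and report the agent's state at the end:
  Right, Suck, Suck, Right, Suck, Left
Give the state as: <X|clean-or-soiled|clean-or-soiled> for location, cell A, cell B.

<A|soiled|clean>

1. Right → <B|soiled|clean>
2. Suck → <B|soiled|clean>
3. Suck → <B|soiled|clean>
4. Right → <B|soiled|clean>
5. Suck → <B|soiled|clean>
6. Left → <A|soiled|clean>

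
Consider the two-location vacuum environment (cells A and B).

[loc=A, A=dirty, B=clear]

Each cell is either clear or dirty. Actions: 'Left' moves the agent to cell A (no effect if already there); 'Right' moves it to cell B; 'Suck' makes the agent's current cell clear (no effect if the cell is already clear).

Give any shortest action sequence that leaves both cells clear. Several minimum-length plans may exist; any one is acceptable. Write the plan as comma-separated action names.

Suck (#1): loc=A A=clear B=clear
min 1: A is dirty, one Suck

Suck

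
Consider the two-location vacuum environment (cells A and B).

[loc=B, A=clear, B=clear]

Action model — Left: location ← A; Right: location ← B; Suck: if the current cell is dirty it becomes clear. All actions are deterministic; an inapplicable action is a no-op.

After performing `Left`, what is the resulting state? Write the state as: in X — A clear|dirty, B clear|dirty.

start: in B — A clear, B clear
[1] after Left: in A — A clear, B clear

in A — A clear, B clear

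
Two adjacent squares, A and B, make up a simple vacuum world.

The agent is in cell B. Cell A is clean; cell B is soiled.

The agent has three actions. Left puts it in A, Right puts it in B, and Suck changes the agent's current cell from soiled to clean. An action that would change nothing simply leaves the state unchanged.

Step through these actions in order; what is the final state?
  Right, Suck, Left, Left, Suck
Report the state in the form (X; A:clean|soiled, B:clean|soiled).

Right (#1): (B; A:clean, B:soiled)
Suck (#2): (B; A:clean, B:clean)
Left (#3): (A; A:clean, B:clean)
Left (#4): (A; A:clean, B:clean)
Suck (#5): (A; A:clean, B:clean)

(A; A:clean, B:clean)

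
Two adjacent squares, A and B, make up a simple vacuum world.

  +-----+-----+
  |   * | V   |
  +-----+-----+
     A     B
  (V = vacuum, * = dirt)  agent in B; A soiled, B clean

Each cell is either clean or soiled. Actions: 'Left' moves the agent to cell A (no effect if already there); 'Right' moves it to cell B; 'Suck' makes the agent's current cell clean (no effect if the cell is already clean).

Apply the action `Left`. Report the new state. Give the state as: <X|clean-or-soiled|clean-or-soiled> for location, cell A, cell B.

<A|soiled|clean>

start: <B|soiled|clean>
1) do Left; now <A|soiled|clean>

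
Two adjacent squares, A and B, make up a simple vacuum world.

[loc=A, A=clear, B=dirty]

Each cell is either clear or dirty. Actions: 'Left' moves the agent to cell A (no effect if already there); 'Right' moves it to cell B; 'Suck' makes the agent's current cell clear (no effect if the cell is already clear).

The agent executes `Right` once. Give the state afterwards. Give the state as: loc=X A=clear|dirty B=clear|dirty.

start: loc=A A=clear B=dirty
1. Right → loc=B A=clear B=dirty

loc=B A=clear B=dirty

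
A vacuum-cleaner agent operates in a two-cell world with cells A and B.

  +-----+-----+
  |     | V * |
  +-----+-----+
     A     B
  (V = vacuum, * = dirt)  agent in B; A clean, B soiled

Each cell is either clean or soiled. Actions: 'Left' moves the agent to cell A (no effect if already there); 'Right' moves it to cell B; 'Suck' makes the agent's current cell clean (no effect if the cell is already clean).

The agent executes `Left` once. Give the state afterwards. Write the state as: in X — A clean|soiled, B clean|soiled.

start: in B — A clean, B soiled
t=1 Left ⇒ in A — A clean, B soiled

in A — A clean, B soiled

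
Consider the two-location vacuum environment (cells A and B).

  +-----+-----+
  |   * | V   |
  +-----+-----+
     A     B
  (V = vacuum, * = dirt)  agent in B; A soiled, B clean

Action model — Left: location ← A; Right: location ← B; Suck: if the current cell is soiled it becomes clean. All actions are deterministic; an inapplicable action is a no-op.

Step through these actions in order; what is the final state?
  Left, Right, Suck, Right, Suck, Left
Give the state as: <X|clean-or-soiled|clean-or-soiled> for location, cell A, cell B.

<A|soiled|clean>

1) do Left; now <A|soiled|clean>
2) do Right; now <B|soiled|clean>
3) do Suck; now <B|soiled|clean>
4) do Right; now <B|soiled|clean>
5) do Suck; now <B|soiled|clean>
6) do Left; now <A|soiled|clean>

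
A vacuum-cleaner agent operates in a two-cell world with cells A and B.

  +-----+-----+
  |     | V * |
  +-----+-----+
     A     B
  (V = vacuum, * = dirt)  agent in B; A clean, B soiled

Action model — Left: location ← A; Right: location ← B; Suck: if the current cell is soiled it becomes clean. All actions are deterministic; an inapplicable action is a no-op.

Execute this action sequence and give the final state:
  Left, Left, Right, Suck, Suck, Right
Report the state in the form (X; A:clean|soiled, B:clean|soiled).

(B; A:clean, B:clean)

1) do Left; now (A; A:clean, B:soiled)
2) do Left; now (A; A:clean, B:soiled)
3) do Right; now (B; A:clean, B:soiled)
4) do Suck; now (B; A:clean, B:clean)
5) do Suck; now (B; A:clean, B:clean)
6) do Right; now (B; A:clean, B:clean)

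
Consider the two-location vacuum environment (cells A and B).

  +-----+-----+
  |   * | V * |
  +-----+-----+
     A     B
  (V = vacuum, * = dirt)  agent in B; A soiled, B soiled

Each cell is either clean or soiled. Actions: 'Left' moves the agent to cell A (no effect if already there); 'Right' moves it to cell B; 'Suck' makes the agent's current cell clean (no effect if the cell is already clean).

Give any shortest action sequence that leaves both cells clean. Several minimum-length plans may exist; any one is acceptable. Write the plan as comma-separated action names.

Suck, Left, Suck

step 1/3 (Suck): in B — A soiled, B clean
step 2/3 (Left): in A — A soiled, B clean
step 3/3 (Suck): in A — A clean, B clean
min 3: Suck B + move + Suck A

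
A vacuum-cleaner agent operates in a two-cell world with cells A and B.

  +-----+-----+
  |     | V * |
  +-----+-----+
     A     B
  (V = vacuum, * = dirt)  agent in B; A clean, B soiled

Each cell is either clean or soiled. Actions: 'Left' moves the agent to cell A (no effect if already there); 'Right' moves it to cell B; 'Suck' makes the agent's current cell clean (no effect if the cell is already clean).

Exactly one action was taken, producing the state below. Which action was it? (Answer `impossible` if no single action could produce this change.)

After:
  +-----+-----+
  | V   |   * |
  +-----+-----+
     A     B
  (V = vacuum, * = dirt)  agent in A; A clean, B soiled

try  Left: <A|clean|soiled>  ← match
try Right: <B|clean|soiled>
try  Suck: <B|clean|clean>

Left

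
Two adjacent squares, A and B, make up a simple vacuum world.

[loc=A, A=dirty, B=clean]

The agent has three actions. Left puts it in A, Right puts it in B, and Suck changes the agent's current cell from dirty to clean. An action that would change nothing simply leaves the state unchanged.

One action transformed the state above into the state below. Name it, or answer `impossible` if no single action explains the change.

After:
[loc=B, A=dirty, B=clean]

try  Left: loc=A A=dirty B=clean
try Right: loc=B A=dirty B=clean  ← match
try  Suck: loc=A A=clean B=clean

Right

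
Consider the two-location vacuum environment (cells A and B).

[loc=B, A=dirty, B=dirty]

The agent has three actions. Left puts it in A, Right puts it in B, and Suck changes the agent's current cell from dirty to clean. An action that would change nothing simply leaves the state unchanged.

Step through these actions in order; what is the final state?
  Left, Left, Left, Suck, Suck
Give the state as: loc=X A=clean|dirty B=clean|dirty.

loc=A A=clean B=dirty

[1] after Left: loc=A A=dirty B=dirty
[2] after Left: loc=A A=dirty B=dirty
[3] after Left: loc=A A=dirty B=dirty
[4] after Suck: loc=A A=clean B=dirty
[5] after Suck: loc=A A=clean B=dirty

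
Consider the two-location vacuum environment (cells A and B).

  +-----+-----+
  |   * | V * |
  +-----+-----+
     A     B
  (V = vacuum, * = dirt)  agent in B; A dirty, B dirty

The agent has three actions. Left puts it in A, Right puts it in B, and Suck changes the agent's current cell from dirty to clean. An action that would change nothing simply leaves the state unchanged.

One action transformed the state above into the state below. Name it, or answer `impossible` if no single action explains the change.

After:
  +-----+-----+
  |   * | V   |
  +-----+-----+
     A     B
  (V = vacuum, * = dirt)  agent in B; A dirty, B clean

try  Left: (A; A:dirty, B:dirty)
try Right: (B; A:dirty, B:dirty)
try  Suck: (B; A:dirty, B:clean)  ← match

Suck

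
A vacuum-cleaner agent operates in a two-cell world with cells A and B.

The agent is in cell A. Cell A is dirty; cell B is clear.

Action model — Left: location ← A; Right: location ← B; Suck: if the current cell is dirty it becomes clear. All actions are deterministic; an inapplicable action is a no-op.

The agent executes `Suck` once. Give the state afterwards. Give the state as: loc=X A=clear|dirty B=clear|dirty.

loc=A A=clear B=clear

start: loc=A A=dirty B=clear
1. Suck → loc=A A=clear B=clear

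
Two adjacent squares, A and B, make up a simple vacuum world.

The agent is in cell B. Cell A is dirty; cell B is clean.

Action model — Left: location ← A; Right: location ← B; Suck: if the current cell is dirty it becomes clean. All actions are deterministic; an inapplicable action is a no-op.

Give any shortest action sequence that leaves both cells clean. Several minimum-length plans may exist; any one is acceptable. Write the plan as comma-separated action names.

Left, Suck

step 1/2 (Left): loc=A A=dirty B=clean
step 2/2 (Suck): loc=A A=clean B=clean
min 2: go A then Suck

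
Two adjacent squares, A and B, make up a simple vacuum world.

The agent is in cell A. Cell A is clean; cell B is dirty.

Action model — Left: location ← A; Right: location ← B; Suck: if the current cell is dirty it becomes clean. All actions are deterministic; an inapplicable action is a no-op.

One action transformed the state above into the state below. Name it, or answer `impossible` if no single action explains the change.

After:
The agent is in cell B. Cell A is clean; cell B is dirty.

try  Left: <A|clean|dirty>
try Right: <B|clean|dirty>  ← match
try  Suck: <A|clean|dirty>

Right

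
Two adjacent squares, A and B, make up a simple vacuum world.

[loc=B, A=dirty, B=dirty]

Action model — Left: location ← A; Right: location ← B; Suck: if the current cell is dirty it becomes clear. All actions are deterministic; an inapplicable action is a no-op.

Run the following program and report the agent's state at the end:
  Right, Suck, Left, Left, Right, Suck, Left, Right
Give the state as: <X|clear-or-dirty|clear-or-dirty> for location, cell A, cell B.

1. Right → <B|dirty|dirty>
2. Suck → <B|dirty|clear>
3. Left → <A|dirty|clear>
4. Left → <A|dirty|clear>
5. Right → <B|dirty|clear>
6. Suck → <B|dirty|clear>
7. Left → <A|dirty|clear>
8. Right → <B|dirty|clear>

<B|dirty|clear>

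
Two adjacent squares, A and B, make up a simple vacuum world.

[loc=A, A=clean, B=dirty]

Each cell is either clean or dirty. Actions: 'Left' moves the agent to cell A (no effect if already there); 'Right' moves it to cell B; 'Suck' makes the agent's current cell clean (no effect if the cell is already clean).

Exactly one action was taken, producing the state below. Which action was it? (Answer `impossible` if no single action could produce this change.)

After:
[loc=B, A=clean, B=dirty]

Right

try  Left: in A — A clean, B dirty
try Right: in B — A clean, B dirty  ← match
try  Suck: in A — A clean, B dirty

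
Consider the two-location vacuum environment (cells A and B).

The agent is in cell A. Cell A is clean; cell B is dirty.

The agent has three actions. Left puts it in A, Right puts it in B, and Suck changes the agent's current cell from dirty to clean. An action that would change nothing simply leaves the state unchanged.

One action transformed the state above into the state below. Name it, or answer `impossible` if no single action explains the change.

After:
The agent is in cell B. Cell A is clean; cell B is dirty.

Right

try  Left: in A — A clean, B dirty
try Right: in B — A clean, B dirty  ← match
try  Suck: in A — A clean, B dirty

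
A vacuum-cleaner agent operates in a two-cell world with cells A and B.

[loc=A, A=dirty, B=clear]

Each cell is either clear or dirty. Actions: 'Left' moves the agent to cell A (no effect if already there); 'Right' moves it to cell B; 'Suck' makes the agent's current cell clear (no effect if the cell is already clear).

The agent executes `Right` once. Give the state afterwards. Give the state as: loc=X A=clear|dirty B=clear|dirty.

start: loc=A A=dirty B=clear
t=1 Right ⇒ loc=B A=dirty B=clear

loc=B A=dirty B=clear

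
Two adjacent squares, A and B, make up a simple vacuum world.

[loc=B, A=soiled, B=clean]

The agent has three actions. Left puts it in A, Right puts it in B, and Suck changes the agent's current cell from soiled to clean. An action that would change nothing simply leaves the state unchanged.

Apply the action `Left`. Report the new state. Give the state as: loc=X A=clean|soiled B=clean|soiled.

loc=A A=soiled B=clean

start: loc=B A=soiled B=clean
[1] after Left: loc=A A=soiled B=clean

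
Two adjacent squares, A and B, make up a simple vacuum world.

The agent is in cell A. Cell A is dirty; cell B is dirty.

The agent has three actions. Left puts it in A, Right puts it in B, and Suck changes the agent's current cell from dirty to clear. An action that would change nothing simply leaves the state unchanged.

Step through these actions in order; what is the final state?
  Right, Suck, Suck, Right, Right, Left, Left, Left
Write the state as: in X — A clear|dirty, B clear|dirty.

in A — A dirty, B clear

step 1/8 (Right): in B — A dirty, B dirty
step 2/8 (Suck): in B — A dirty, B clear
step 3/8 (Suck): in B — A dirty, B clear
step 4/8 (Right): in B — A dirty, B clear
step 5/8 (Right): in B — A dirty, B clear
step 6/8 (Left): in A — A dirty, B clear
step 7/8 (Left): in A — A dirty, B clear
step 8/8 (Left): in A — A dirty, B clear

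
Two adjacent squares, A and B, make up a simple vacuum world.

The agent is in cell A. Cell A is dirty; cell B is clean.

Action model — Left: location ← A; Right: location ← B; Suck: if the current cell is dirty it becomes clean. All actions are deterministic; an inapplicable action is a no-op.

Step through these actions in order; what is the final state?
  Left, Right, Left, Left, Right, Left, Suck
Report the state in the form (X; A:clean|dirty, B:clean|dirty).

(A; A:clean, B:clean)

[1] after Left: (A; A:dirty, B:clean)
[2] after Right: (B; A:dirty, B:clean)
[3] after Left: (A; A:dirty, B:clean)
[4] after Left: (A; A:dirty, B:clean)
[5] after Right: (B; A:dirty, B:clean)
[6] after Left: (A; A:dirty, B:clean)
[7] after Suck: (A; A:clean, B:clean)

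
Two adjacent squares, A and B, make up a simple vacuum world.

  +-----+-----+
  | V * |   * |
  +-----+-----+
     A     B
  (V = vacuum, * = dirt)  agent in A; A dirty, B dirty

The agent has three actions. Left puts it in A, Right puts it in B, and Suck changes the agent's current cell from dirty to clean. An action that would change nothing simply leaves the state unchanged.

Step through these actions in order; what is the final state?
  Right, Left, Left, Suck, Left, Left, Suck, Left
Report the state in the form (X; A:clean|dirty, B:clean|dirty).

(A; A:clean, B:dirty)

step 1/8 (Right): (B; A:dirty, B:dirty)
step 2/8 (Left): (A; A:dirty, B:dirty)
step 3/8 (Left): (A; A:dirty, B:dirty)
step 4/8 (Suck): (A; A:clean, B:dirty)
step 5/8 (Left): (A; A:clean, B:dirty)
step 6/8 (Left): (A; A:clean, B:dirty)
step 7/8 (Suck): (A; A:clean, B:dirty)
step 8/8 (Left): (A; A:clean, B:dirty)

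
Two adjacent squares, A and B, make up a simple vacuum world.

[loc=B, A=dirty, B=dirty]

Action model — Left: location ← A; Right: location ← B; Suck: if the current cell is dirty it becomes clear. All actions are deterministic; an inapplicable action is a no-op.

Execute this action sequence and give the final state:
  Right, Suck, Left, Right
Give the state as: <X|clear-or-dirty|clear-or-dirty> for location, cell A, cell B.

step 1/4 (Right): <B|dirty|dirty>
step 2/4 (Suck): <B|dirty|clear>
step 3/4 (Left): <A|dirty|clear>
step 4/4 (Right): <B|dirty|clear>

<B|dirty|clear>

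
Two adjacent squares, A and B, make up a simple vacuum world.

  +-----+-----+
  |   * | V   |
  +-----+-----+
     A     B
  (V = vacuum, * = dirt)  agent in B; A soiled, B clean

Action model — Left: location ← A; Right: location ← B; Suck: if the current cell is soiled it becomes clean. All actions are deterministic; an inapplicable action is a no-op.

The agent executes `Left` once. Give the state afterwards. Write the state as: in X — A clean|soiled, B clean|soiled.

start: in B — A soiled, B clean
[1] after Left: in A — A soiled, B clean

in A — A soiled, B clean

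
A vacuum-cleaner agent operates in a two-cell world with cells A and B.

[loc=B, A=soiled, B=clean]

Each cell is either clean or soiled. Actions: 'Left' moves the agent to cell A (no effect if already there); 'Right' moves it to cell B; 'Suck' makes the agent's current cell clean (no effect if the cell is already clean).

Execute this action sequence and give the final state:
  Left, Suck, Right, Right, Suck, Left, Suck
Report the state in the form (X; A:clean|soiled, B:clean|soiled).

1. Left → (A; A:soiled, B:clean)
2. Suck → (A; A:clean, B:clean)
3. Right → (B; A:clean, B:clean)
4. Right → (B; A:clean, B:clean)
5. Suck → (B; A:clean, B:clean)
6. Left → (A; A:clean, B:clean)
7. Suck → (A; A:clean, B:clean)

(A; A:clean, B:clean)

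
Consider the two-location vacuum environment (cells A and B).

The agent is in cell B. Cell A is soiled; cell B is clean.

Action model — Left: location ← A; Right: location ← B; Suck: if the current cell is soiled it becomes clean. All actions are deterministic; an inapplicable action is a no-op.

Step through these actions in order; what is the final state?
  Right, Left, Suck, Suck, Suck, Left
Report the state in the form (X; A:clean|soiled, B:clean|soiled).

(A; A:clean, B:clean)

1. Right → (B; A:soiled, B:clean)
2. Left → (A; A:soiled, B:clean)
3. Suck → (A; A:clean, B:clean)
4. Suck → (A; A:clean, B:clean)
5. Suck → (A; A:clean, B:clean)
6. Left → (A; A:clean, B:clean)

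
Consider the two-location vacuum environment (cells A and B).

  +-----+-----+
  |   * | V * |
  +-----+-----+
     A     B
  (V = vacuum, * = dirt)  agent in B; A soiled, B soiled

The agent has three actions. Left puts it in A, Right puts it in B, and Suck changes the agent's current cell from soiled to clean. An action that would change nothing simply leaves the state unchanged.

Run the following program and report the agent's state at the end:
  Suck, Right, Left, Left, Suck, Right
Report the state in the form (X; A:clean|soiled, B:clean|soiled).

(B; A:clean, B:clean)

1. Suck → (B; A:soiled, B:clean)
2. Right → (B; A:soiled, B:clean)
3. Left → (A; A:soiled, B:clean)
4. Left → (A; A:soiled, B:clean)
5. Suck → (A; A:clean, B:clean)
6. Right → (B; A:clean, B:clean)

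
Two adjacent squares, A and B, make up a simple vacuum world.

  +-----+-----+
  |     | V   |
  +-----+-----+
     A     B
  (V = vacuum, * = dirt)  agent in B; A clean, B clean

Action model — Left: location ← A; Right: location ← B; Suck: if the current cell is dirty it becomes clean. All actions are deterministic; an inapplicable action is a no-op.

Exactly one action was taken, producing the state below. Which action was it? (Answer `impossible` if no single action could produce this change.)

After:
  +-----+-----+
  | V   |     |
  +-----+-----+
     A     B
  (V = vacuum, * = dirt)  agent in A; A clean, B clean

try  Left: loc=A A=clean B=clean  ← match
try Right: loc=B A=clean B=clean
try  Suck: loc=B A=clean B=clean

Left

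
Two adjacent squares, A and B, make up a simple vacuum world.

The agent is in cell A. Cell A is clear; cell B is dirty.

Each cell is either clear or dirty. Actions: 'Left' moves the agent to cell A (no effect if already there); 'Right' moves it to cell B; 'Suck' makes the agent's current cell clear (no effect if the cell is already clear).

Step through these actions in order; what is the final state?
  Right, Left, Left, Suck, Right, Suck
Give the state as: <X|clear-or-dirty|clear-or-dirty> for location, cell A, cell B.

step 1/6 (Right): <B|clear|dirty>
step 2/6 (Left): <A|clear|dirty>
step 3/6 (Left): <A|clear|dirty>
step 4/6 (Suck): <A|clear|dirty>
step 5/6 (Right): <B|clear|dirty>
step 6/6 (Suck): <B|clear|clear>

<B|clear|clear>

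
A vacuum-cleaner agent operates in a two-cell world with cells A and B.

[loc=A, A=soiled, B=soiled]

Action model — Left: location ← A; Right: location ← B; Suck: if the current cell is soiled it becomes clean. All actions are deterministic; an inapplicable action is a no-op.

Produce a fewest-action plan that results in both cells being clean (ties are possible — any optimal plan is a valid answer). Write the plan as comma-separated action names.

Suck, Right, Suck

1. Suck → in A — A clean, B soiled
2. Right → in B — A clean, B soiled
3. Suck → in B — A clean, B clean
min 3: Suck A + move + Suck B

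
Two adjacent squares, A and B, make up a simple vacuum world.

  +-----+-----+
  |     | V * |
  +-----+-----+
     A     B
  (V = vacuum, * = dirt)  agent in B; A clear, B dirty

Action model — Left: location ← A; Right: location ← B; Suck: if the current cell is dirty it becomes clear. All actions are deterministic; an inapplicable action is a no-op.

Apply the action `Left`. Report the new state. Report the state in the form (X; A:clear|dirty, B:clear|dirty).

(A; A:clear, B:dirty)

start: (B; A:clear, B:dirty)
1. Left → (A; A:clear, B:dirty)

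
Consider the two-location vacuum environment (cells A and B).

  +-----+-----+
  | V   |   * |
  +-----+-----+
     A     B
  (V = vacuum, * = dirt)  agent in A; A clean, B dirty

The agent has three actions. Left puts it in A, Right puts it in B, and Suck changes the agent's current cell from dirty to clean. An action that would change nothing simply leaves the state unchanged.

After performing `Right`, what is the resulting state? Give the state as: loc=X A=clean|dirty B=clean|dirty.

loc=B A=clean B=dirty

start: loc=A A=clean B=dirty
t=1 Right ⇒ loc=B A=clean B=dirty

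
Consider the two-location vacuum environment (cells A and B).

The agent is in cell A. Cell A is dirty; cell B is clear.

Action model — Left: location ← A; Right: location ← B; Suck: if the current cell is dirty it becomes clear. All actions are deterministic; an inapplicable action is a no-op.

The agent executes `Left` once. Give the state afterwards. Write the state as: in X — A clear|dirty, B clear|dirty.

start: in A — A dirty, B clear
1. Left → in A — A dirty, B clear

in A — A dirty, B clear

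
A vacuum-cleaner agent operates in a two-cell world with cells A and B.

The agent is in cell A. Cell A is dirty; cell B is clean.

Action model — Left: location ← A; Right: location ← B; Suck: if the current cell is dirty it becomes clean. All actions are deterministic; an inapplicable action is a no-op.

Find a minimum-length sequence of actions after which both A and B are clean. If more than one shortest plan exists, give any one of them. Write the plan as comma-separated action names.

1. Suck → loc=A A=clean B=clean
min 1: A is dirty, one Suck

Suck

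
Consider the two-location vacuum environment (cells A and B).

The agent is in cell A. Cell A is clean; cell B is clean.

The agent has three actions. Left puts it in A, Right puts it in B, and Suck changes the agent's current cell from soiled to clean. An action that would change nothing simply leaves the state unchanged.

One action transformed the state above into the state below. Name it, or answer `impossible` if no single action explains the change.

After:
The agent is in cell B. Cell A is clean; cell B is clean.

try  Left: loc=A A=clean B=clean
try Right: loc=B A=clean B=clean  ← match
try  Suck: loc=A A=clean B=clean

Right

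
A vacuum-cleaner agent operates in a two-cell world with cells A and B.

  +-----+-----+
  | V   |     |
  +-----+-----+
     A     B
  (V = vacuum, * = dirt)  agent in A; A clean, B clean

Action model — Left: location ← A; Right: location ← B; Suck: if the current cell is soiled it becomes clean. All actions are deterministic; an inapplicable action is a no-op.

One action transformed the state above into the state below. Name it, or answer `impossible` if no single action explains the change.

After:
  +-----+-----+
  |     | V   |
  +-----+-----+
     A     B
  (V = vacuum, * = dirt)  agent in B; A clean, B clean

try  Left: in A — A clean, B clean
try Right: in B — A clean, B clean  ← match
try  Suck: in A — A clean, B clean

Right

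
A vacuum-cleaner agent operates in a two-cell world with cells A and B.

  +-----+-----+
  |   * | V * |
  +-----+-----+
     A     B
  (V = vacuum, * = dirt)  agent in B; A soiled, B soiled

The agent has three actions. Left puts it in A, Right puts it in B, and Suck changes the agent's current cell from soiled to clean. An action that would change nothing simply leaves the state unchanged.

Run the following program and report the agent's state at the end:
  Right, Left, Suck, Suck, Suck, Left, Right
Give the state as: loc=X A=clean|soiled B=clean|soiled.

[1] after Right: loc=B A=soiled B=soiled
[2] after Left: loc=A A=soiled B=soiled
[3] after Suck: loc=A A=clean B=soiled
[4] after Suck: loc=A A=clean B=soiled
[5] after Suck: loc=A A=clean B=soiled
[6] after Left: loc=A A=clean B=soiled
[7] after Right: loc=B A=clean B=soiled

loc=B A=clean B=soiled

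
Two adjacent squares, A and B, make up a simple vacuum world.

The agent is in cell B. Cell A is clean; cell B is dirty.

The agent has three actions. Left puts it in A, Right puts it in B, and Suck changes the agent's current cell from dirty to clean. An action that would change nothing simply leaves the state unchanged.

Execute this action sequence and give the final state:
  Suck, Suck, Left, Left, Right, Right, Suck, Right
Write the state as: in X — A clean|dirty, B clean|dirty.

in B — A clean, B clean

step 1/8 (Suck): in B — A clean, B clean
step 2/8 (Suck): in B — A clean, B clean
step 3/8 (Left): in A — A clean, B clean
step 4/8 (Left): in A — A clean, B clean
step 5/8 (Right): in B — A clean, B clean
step 6/8 (Right): in B — A clean, B clean
step 7/8 (Suck): in B — A clean, B clean
step 8/8 (Right): in B — A clean, B clean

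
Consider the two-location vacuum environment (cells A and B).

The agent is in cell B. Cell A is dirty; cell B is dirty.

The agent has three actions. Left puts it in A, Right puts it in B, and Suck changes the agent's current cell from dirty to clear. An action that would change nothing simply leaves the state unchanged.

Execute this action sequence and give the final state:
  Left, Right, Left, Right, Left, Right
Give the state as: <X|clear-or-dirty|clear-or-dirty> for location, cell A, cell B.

1. Left → <A|dirty|dirty>
2. Right → <B|dirty|dirty>
3. Left → <A|dirty|dirty>
4. Right → <B|dirty|dirty>
5. Left → <A|dirty|dirty>
6. Right → <B|dirty|dirty>

<B|dirty|dirty>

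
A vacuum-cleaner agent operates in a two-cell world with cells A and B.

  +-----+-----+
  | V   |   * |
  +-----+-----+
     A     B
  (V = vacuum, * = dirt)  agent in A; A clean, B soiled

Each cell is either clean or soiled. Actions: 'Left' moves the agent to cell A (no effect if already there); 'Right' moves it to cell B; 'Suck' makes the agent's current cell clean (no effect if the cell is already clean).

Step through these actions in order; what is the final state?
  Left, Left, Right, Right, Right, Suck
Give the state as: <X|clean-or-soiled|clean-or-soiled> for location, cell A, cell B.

t=1 Left ⇒ <A|clean|soiled>
t=2 Left ⇒ <A|clean|soiled>
t=3 Right ⇒ <B|clean|soiled>
t=4 Right ⇒ <B|clean|soiled>
t=5 Right ⇒ <B|clean|soiled>
t=6 Suck ⇒ <B|clean|clean>

<B|clean|clean>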